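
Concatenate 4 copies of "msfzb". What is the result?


Input string: 'msfzb'
Operation: repeat 4 times
Concatenation: 'msfzb' + 'msfzb' + 'msfzb' + 'msfzb'
Result: msfzbmsfzbmsfzbmsfzb


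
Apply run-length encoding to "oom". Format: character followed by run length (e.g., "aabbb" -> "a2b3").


Input: 'oom'
Operation: identify consecutive runs
Runs: 'oo' -> o2, 'm' -> m1
Encoded: o2m1


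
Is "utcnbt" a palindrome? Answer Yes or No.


Input string: 'utcnbt'
Reversed: 'tbnctu'
Compare pairs: s[0]='u' vs s[5]='t' (mismatch), s[1]='t' vs s[4]='b' (mismatch), s[2]='c' vs s[3]='n' (mismatch)
Palindrome: No


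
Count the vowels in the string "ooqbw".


Input string: 'ooqbw'
Operation: count vowels (a, e, i, o, u)
Scan: s[0]='o' (vowel), s[1]='o' (vowel), s[2]='q', s[3]='b', s[4]='w'
Vowels found: 2
Result: 2


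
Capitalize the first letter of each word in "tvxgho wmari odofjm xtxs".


Input string: 'tvxgho wmari odofjm xtxs'
Operation: capitalize first letter of each word
Word transformations: 'tvxgho'->'Tvxgho', 'wmari'->'Wmari', 'odofjm'->'Odofjm', 'xtxs'->'Xtxs'
Result: Tvxgho Wmari Odofjm Xtxs


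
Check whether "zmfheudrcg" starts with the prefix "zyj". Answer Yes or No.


Input string: 'zmfheudrcg'
Prefix to check: 'zyj'
First 3 characters of input: 'zmf'
Match: False
Result: No


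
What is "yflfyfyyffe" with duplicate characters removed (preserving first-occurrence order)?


Input: 'yflfyfyyffe'
Operation: keep first occurrence of each character
Scan: s[0]='y' new -> keep; s[1]='f' new -> keep; s[2]='l' new -> keep; s[3]='f' seen -> skip; s[4]='y' seen -> skip; s[5]='f' seen -> skip; s[6]='y' seen -> skip; s[7]='y' seen -> skip; s[8]='f' seen -> skip; s[9]='f' seen -> skip; s[10]='e' new -> keep
Result: yfle


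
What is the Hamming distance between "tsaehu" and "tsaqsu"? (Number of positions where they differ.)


String 1: 'tsaehu'
String 2: 'tsaqsu'
Compare each position: pos 0: 't'=='t', pos 1: 's'=='s', pos 2: 'a'=='a', pos 3: 'e'!='q', pos 4: 'h'!='s', pos 5: 'u'=='u'
Differing positions: 2
Hamming distance: 2


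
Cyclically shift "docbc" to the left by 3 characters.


Input: 'docbc', shift = 3
Operation: split at index 3 and swap parts
Front part s[0:3] = 'doc'
Back part s[3:] = 'bc'
Rotated = back + front = 'bc' + 'doc'
Result: bcdoc


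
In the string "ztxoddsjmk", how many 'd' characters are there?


Input string: 'ztxoddsjmk'
Target character: 'd'
Scan each position: s[4]='d', s[5]='d'
Matches found at indices: 4, 5
Total: 2


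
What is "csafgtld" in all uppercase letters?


Input string: 'csafgtld'
Operation: convert each letter to uppercase
Mapping: 'c'->'C', 's'->'S', 'a'->'A', 'f'->'F', 'g'->'G', 't'->'T', 'l'->'L', 'd'->'D'
Result: CSAFGTLD


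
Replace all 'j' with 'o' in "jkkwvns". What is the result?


Input string: 'jkkwvns'
Operation: replace 'j' with 'o'
Positions of 'j': 0
After replacement: okkwvns


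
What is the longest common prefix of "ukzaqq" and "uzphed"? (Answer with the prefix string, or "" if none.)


String 1: 'ukzaqq'
String 2: 'uzphed'
Compare position by position:
pos 0: 'u' vs 'u' match
pos 1: 'k' vs 'z' differ -> stop
Longest common prefix: "u" (length 1)


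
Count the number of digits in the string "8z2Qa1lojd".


Input string: '8z2Qa1lojd'
Operation: count digit characters (0-9)
Scan: '8'(digit), 'z', '2'(digit), 'Q', 'a', '1'(digit), 'l', 'o', 'j', 'd'
Digits found: 3
Result: 3


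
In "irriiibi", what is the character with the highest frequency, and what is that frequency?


Input: 'irriiibi'
Operation: tally each character
Counts: 'b':1, 'i':5, 'r':2
Maximum: 'i' appears 5 times


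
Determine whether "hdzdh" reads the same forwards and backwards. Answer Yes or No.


Input string: 'hdzdh'
Reversed: 'hdzdh'
Compare pairs: s[0]='h' vs s[4]='h' (match), s[1]='d' vs s[3]='d' (match)
Palindrome: Yes


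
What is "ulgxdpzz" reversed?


Input string: 'ulgxdpzz'
Operation: reverse character order
Original order: 'u' -> 'l' -> 'g' -> 'x' -> 'd' -> 'p' -> 'z' -> 'z'
Reversed order: 'z' -> 'z' -> 'p' -> 'd' -> 'x' -> 'g' -> 'l' -> 'u'
Result: zzpdxglu


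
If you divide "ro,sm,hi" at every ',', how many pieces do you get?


Input string: 'ro,sm,hi'
Delimiter: ','
Split result: 'ro', 'sm', 'hi'
Number of parts: 3


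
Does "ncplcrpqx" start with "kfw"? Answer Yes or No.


Input string: 'ncplcrpqx'
Prefix to check: 'kfw'
First 3 characters of input: 'ncp'
Match: False
Result: No


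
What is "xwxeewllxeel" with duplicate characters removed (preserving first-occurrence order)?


Input: 'xwxeewllxeel'
Operation: keep first occurrence of each character
Scan: s[0]='x' new -> keep; s[1]='w' new -> keep; s[2]='x' seen -> skip; s[3]='e' new -> keep; s[4]='e' seen -> skip; s[5]='w' seen -> skip; s[6]='l' new -> keep; s[7]='l' seen -> skip; s[8]='x' seen -> skip; s[9]='e' seen -> skip; s[10]='e' seen -> skip; s[11]='l' seen -> skip
Result: xwel


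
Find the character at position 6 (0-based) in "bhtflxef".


Input string: 'bhtflxef'
Operation: get character at index 6
Index mapping: s[0]='b', s[1]='h', s[2]='t', s[3]='f', s[4]='l', s[5]='x', s[6]='e'
Result: 'e'


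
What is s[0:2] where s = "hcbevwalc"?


Input string: 'hcbevwalc'
Operation: slice [0:2]
Extract characters: s[0]='h', s[1]='c'
Result: hc


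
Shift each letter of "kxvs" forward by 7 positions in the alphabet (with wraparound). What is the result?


Input: 'kxvs', shift = 7
Operation: for each letter, (position + 7) mod 26
Mapping: 'k'(10+7=17)->'r', 'x'(23+7=30, 30 mod 26=4)->'e', 'v'(21+7=28, 28 mod 26=2)->'c', 's'(18+7=25)->'z'
Result: recz


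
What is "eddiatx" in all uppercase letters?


Input string: 'eddiatx'
Operation: convert each letter to uppercase
Mapping: 'e'->'E', 'd'->'D', 'd'->'D', 'i'->'I', 'a'->'A', 't'->'T', 'x'->'X'
Result: EDDIATX


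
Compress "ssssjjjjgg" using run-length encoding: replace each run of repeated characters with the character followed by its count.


Input: 'ssssjjjjgg'
Operation: identify consecutive runs
Runs: 'ssss' -> s4, 'jjjj' -> j4, 'gg' -> g2
Encoded: s4j4g2


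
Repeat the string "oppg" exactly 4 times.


Input string: 'oppg'
Operation: repeat 4 times
Concatenation: 'oppg' + 'oppg' + 'oppg' + 'oppg'
Result: oppgoppgoppgoppg


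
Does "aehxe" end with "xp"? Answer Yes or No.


Input string: 'aehxe'
Suffix to check: 'xp'
Last 2 characters of input: 'xe'
Match: False
Result: No


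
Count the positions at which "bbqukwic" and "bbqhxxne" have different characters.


String 1: 'bbqukwic'
String 2: 'bbqhxxne'
Compare each position: pos 0: 'b'=='b', pos 1: 'b'=='b', pos 2: 'q'=='q', pos 3: 'u'!='h', pos 4: 'k'!='x', pos 5: 'w'!='x', pos 6: 'i'!='n', pos 7: 'c'!='e'
Differing positions: 5
Hamming distance: 5


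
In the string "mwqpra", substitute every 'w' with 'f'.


Input string: 'mwqpra'
Operation: replace 'w' with 'f'
Positions of 'w': 1
After replacement: mfqpra


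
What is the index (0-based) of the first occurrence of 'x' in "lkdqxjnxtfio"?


Input string: 'lkdqxjnxtfio'
Target: 'x'
Scanning left to right: s[0]='l', s[1]='k', s[2]='d', s[3]='q', s[4]='x'
First match at index: 4


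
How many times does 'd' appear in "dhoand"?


Input string: 'dhoand'
Target character: 'd'
Scan each position: s[0]='d', s[5]='d'
Matches found at indices: 0, 5
Total: 2


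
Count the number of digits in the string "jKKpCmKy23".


Input string: 'jKKpCmKy23'
Operation: count digit characters (0-9)
Scan: 'j', 'K', 'K', 'p', 'C', 'm', 'K', 'y', '2'(digit), '3'(digit)
Digits found: 2
Result: 2


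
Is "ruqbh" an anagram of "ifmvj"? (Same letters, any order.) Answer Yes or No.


String 1: 'ifmvj' -> sorted: 'fijmv'
String 2: 'ruqbh' -> sorted: 'bhqru'
Compare sorted forms: 'fijmv' != 'bhqru'
Anagram: No


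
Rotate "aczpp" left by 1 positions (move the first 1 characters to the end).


Input: 'aczpp', shift = 1
Operation: split at index 1 and swap parts
Front part s[0:1] = 'a'
Back part s[1:] = 'czpp'
Rotated = back + front = 'czpp' + 'a'
Result: czppa


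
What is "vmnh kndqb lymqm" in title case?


Input string: 'vmnh kndqb lymqm'
Operation: capitalize first letter of each word
Word transformations: 'vmnh'->'Vmnh', 'kndqb'->'Kndqb', 'lymqm'->'Lymqm'
Result: Vmnh Kndqb Lymqm


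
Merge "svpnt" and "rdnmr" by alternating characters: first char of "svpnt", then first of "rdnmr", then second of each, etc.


String 1: 'svpnt'
String 2: 'rdnmr'
Operation: alternate characters
Pairs: 's'+'r', 'v'+'d', 'p'+'n', 'n'+'m', 't'+'r'
Result: srvdpnnmtr


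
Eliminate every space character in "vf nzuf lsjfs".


Input string: 'vf nzuf lsjfs'
Operation: remove all spaces
Words: 'vf', 'nzuf', 'lsjfs'
Join without spaces: vfnzuflsjfs


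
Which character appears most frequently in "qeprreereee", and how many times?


Input: 'qeprreereee'
Operation: tally each character
Counts: 'e':6, 'p':1, 'q':1, 'r':3
Maximum: 'e' appears 6 times


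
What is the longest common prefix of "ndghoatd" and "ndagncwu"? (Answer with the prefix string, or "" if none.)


String 1: 'ndghoatd'
String 2: 'ndagncwu'
Compare position by position:
pos 0: 'n' vs 'n' match
pos 1: 'd' vs 'd' match
pos 2: 'g' vs 'a' differ -> stop
Longest common prefix: "nd" (length 2)


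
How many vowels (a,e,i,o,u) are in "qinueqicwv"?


Input string: 'qinueqicwv'
Operation: count vowels (a, e, i, o, u)
Scan: s[0]='q', s[1]='i' (vowel), s[2]='n', s[3]='u' (vowel), s[4]='e' (vowel), s[5]='q', s[6]='i' (vowel), s[7]='c', s[8]='w', s[9]='v'
Vowels found: 4
Result: 4


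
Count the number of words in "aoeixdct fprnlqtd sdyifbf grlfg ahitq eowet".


Input string: 'aoeixdct fprnlqtd sdyifbf grlfg ahitq eowet'
Operation: split by spaces
Words found: 'aoeixdct', 'fprnlqtd', 'sdyifbf', 'grlfg', 'ahitq', 'eowet'
Word count: 6


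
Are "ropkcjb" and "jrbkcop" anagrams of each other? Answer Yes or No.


String 1: 'ropkcjb' -> sorted: 'bcjkopr'
String 2: 'jrbkcop' -> sorted: 'bcjkopr'
Compare sorted forms: 'bcjkopr' == 'bcjkopr'
Anagram: Yes


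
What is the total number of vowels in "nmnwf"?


Input string: 'nmnwf'
Operation: count vowels (a, e, i, o, u)
Scan: s[0]='n', s[1]='m', s[2]='n', s[3]='w', s[4]='f'
Vowels found: 0
Result: 0


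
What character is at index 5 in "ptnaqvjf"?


Input string: 'ptnaqvjf'
Operation: get character at index 5
Index mapping: s[0]='p', s[1]='t', s[2]='n', s[3]='a', s[4]='q', s[5]='v'
Result: 'v'


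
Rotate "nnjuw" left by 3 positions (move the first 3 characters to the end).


Input: 'nnjuw', shift = 3
Operation: split at index 3 and swap parts
Front part s[0:3] = 'nnj'
Back part s[3:] = 'uw'
Rotated = back + front = 'uw' + 'nnj'
Result: uwnnj


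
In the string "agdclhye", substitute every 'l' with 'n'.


Input string: 'agdclhye'
Operation: replace 'l' with 'n'
Positions of 'l': 4
After replacement: agdcnhye


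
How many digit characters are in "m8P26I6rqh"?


Input string: 'm8P26I6rqh'
Operation: count digit characters (0-9)
Scan: 'm', '8'(digit), 'P', '2'(digit), '6'(digit), 'I', '6'(digit), 'r', 'q', 'h'
Digits found: 4
Result: 4


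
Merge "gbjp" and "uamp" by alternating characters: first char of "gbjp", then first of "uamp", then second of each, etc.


String 1: 'gbjp'
String 2: 'uamp'
Operation: alternate characters
Pairs: 'g'+'u', 'b'+'a', 'j'+'m', 'p'+'p'
Result: gubajmpp


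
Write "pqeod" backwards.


Input string: 'pqeod'
Operation: reverse character order
Original order: 'p' -> 'q' -> 'e' -> 'o' -> 'd'
Reversed order: 'd' -> 'o' -> 'e' -> 'q' -> 'p'
Result: doeqp


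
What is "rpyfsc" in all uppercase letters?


Input string: 'rpyfsc'
Operation: convert each letter to uppercase
Mapping: 'r'->'R', 'p'->'P', 'y'->'Y', 'f'->'F', 's'->'S', 'c'->'C'
Result: RPYFSC


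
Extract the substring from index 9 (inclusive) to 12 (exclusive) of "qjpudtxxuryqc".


Input string: 'qjpudtxxuryqc'
Operation: slice [9:12]
Extract characters: s[9]='r', s[10]='y', s[11]='q'
Result: ryq


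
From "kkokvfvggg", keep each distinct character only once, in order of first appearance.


Input: 'kkokvfvggg'
Operation: keep first occurrence of each character
Scan: s[0]='k' new -> keep; s[1]='k' seen -> skip; s[2]='o' new -> keep; s[3]='k' seen -> skip; s[4]='v' new -> keep; s[5]='f' new -> keep; s[6]='v' seen -> skip; s[7]='g' new -> keep; s[8]='g' seen -> skip; s[9]='g' seen -> skip
Result: kovfg


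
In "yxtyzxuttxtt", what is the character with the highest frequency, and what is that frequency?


Input: 'yxtyzxuttxtt'
Operation: tally each character
Counts: 't':5, 'u':1, 'x':3, 'y':2, 'z':1
Maximum: 't' appears 5 times


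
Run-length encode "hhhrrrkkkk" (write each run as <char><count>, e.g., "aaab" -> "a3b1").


Input: 'hhhrrrkkkk'
Operation: identify consecutive runs
Runs: 'hhh' -> h3, 'rrr' -> r3, 'kkkk' -> k4
Encoded: h3r3k4


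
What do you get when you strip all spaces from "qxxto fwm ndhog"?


Input string: 'qxxto fwm ndhog'
Operation: remove all spaces
Words: 'qxxto', 'fwm', 'ndhog'
Join without spaces: qxxtofwmndhog


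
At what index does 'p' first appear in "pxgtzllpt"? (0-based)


Input string: 'pxgtzllpt'
Target: 'p'
Scanning left to right: s[0]='p'
First match at index: 0


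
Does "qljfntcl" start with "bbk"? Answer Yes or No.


Input string: 'qljfntcl'
Prefix to check: 'bbk'
First 3 characters of input: 'qlj'
Match: False
Result: No


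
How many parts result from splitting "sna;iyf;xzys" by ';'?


Input string: 'sna;iyf;xzys'
Delimiter: ';'
Split result: 'sna', 'iyf', 'xzys'
Number of parts: 3


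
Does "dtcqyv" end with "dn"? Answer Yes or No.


Input string: 'dtcqyv'
Suffix to check: 'dn'
Last 2 characters of input: 'yv'
Match: False
Result: No


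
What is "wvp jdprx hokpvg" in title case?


Input string: 'wvp jdprx hokpvg'
Operation: capitalize first letter of each word
Word transformations: 'wvp'->'Wvp', 'jdprx'->'Jdprx', 'hokpvg'->'Hokpvg'
Result: Wvp Jdprx Hokpvg


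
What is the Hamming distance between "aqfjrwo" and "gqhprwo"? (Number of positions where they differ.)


String 1: 'aqfjrwo'
String 2: 'gqhprwo'
Compare each position: pos 0: 'a'!='g', pos 1: 'q'=='q', pos 2: 'f'!='h', pos 3: 'j'!='p', pos 4: 'r'=='r', pos 5: 'w'=='w', pos 6: 'o'=='o'
Differing positions: 3
Hamming distance: 3


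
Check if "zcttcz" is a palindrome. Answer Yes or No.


Input string: 'zcttcz'
Reversed: 'zcttcz'
Compare pairs: s[0]='z' vs s[5]='z' (match), s[1]='c' vs s[4]='c' (match), s[2]='t' vs s[3]='t' (match)
Palindrome: Yes


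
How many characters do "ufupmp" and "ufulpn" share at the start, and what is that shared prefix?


String 1: 'ufupmp'
String 2: 'ufulpn'
Compare position by position:
pos 0: 'u' vs 'u' match
pos 1: 'f' vs 'f' match
pos 2: 'u' vs 'u' match
pos 3: 'p' vs 'l' differ -> stop
Longest common prefix: "ufu" (length 3)


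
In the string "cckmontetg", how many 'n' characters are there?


Input string: 'cckmontetg'
Target character: 'n'
Scan each position: s[5]='n'
Matches found at indices: 5
Total: 1


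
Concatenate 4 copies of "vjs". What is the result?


Input string: 'vjs'
Operation: repeat 4 times
Concatenation: 'vjs' + 'vjs' + 'vjs' + 'vjs'
Result: vjsvjsvjsvjs


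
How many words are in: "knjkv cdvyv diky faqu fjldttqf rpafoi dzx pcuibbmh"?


Input string: 'knjkv cdvyv diky faqu fjldttqf rpafoi dzx pcuibbmh'
Operation: split by spaces
Words found: 'knjkv', 'cdvyv', 'diky', 'faqu', 'fjldttqf', 'rpafoi', 'dzx', 'pcuibbmh'
Word count: 8


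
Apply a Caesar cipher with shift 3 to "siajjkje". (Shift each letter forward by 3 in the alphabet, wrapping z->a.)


Input: 'siajjkje', shift = 3
Operation: for each letter, (position + 3) mod 26
Mapping: 's'(18+3=21)->'v', 'i'(8+3=11)->'l', 'a'(0+3=3)->'d', 'j'(9+3=12)->'m', 'j'(9+3=12)->'m', 'k'(10+3=13)->'n', 'j'(9+3=12)->'m', 'e'(4+3=7)->'h'
Result: vldmmnmh


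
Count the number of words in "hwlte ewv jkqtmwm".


Input string: 'hwlte ewv jkqtmwm'
Operation: split by spaces
Words found: 'hwlte', 'ewv', 'jkqtmwm'
Word count: 3


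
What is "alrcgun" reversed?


Input string: 'alrcgun'
Operation: reverse character order
Original order: 'a' -> 'l' -> 'r' -> 'c' -> 'g' -> 'u' -> 'n'
Reversed order: 'n' -> 'u' -> 'g' -> 'c' -> 'r' -> 'l' -> 'a'
Result: nugcrla


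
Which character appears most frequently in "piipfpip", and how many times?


Input: 'piipfpip'
Operation: tally each character
Counts: 'f':1, 'i':3, 'p':4
Maximum: 'p' appears 4 times


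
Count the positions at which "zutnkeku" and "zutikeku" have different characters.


String 1: 'zutnkeku'
String 2: 'zutikeku'
Compare each position: pos 0: 'z'=='z', pos 1: 'u'=='u', pos 2: 't'=='t', pos 3: 'n'!='i', pos 4: 'k'=='k', pos 5: 'e'=='e', pos 6: 'k'=='k', pos 7: 'u'=='u'
Differing positions: 1
Hamming distance: 1


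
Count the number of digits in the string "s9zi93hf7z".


Input string: 's9zi93hf7z'
Operation: count digit characters (0-9)
Scan: 's', '9'(digit), 'z', 'i', '9'(digit), '3'(digit), 'h', 'f', '7'(digit), 'z'
Digits found: 4
Result: 4


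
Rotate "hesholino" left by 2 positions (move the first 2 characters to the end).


Input: 'hesholino', shift = 2
Operation: split at index 2 and swap parts
Front part s[0:2] = 'he'
Back part s[2:] = 'sholino'
Rotated = back + front = 'sholino' + 'he'
Result: sholinohe


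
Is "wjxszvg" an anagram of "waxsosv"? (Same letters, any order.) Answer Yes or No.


String 1: 'waxsosv' -> sorted: 'aossvwx'
String 2: 'wjxszvg' -> sorted: 'gjsvwxz'
Compare sorted forms: 'aossvwx' != 'gjsvwxz'
Anagram: No


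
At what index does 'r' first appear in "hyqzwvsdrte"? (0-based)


Input string: 'hyqzwvsdrte'
Target: 'r'
Scanning left to right: s[0]='h', s[1]='y', s[2]='q', s[3]='z', s[4]='w', s[5]='v', s[6]='s', s[7]='d', s[8]='r'
First match at index: 8


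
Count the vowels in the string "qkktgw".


Input string: 'qkktgw'
Operation: count vowels (a, e, i, o, u)
Scan: s[0]='q', s[1]='k', s[2]='k', s[3]='t', s[4]='g', s[5]='w'
Vowels found: 0
Result: 0


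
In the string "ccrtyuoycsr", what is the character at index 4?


Input string: 'ccrtyuoycsr'
Operation: get character at index 4
Index mapping: s[0]='c', s[1]='c', s[2]='r', s[3]='t', s[4]='y'
Result: 'y'


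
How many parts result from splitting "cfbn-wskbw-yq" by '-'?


Input string: 'cfbn-wskbw-yq'
Delimiter: '-'
Split result: 'cfbn', 'wskbw', 'yq'
Number of parts: 3


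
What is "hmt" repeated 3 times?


Input string: 'hmt'
Operation: repeat 3 times
Concatenation: 'hmt' + 'hmt' + 'hmt'
Result: hmthmthmt


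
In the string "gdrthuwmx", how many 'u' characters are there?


Input string: 'gdrthuwmx'
Target character: 'u'
Scan each position: s[5]='u'
Matches found at indices: 5
Total: 1


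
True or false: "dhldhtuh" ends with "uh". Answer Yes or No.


Input string: 'dhldhtuh'
Suffix to check: 'uh'
Last 2 characters of input: 'uh'
Match: True
Result: Yes


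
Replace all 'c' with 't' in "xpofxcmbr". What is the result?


Input string: 'xpofxcmbr'
Operation: replace 'c' with 't'
Positions of 'c': 5
After replacement: xpofxtmbr


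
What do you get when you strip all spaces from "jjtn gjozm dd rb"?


Input string: 'jjtn gjozm dd rb'
Operation: remove all spaces
Words: 'jjtn', 'gjozm', 'dd', 'rb'
Join without spaces: jjtngjozmddrb


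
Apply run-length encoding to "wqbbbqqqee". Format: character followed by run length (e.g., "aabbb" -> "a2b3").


Input: 'wqbbbqqqee'
Operation: identify consecutive runs
Runs: 'w' -> w1, 'q' -> q1, 'bbb' -> b3, 'qqq' -> q3, 'ee' -> e2
Encoded: w1q1b3q3e2


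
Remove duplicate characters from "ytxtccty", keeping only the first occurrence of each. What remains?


Input: 'ytxtccty'
Operation: keep first occurrence of each character
Scan: s[0]='y' new -> keep; s[1]='t' new -> keep; s[2]='x' new -> keep; s[3]='t' seen -> skip; s[4]='c' new -> keep; s[5]='c' seen -> skip; s[6]='t' seen -> skip; s[7]='y' seen -> skip
Result: ytxc


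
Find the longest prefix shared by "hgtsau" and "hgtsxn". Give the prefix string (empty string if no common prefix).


String 1: 'hgtsau'
String 2: 'hgtsxn'
Compare position by position:
pos 0: 'h' vs 'h' match
pos 1: 'g' vs 'g' match
pos 2: 't' vs 't' match
pos 3: 's' vs 's' match
pos 4: 'a' vs 'x' differ -> stop
Longest common prefix: "hgts" (length 4)


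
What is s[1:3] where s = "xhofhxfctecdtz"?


Input string: 'xhofhxfctecdtz'
Operation: slice [1:3]
Extract characters: s[1]='h', s[2]='o'
Result: ho


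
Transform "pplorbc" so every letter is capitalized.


Input string: 'pplorbc'
Operation: convert each letter to uppercase
Mapping: 'p'->'P', 'p'->'P', 'l'->'L', 'o'->'O', 'r'->'R', 'b'->'B', 'c'->'C'
Result: PPLORBC


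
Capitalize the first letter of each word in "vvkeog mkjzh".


Input string: 'vvkeog mkjzh'
Operation: capitalize first letter of each word
Word transformations: 'vvkeog'->'Vvkeog', 'mkjzh'->'Mkjzh'
Result: Vvkeog Mkjzh


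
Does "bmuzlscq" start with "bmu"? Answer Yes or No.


Input string: 'bmuzlscq'
Prefix to check: 'bmu'
First 3 characters of input: 'bmu'
Match: True
Result: Yes


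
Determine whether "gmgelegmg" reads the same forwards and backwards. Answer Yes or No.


Input string: 'gmgelegmg'
Reversed: 'gmgelegmg'
Compare pairs: s[0]='g' vs s[8]='g' (match), s[1]='m' vs s[7]='m' (match), s[2]='g' vs s[6]='g' (match), s[3]='e' vs s[5]='e' (match)
Palindrome: Yes


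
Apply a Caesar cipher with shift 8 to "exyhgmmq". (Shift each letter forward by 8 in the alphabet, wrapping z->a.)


Input: 'exyhgmmq', shift = 8
Operation: for each letter, (position + 8) mod 26
Mapping: 'e'(4+8=12)->'m', 'x'(23+8=31, 31 mod 26=5)->'f', 'y'(24+8=32, 32 mod 26=6)->'g', 'h'(7+8=15)->'p', 'g'(6+8=14)->'o', 'm'(12+8=20)->'u', 'm'(12+8=20)->'u', 'q'(16+8=24)->'y'
Result: mfgpouuy


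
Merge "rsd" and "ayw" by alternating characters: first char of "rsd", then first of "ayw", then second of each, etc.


String 1: 'rsd'
String 2: 'ayw'
Operation: alternate characters
Pairs: 'r'+'a', 's'+'y', 'd'+'w'
Result: rasydw


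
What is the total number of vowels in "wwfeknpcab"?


Input string: 'wwfeknpcab'
Operation: count vowels (a, e, i, o, u)
Scan: s[0]='w', s[1]='w', s[2]='f', s[3]='e' (vowel), s[4]='k', s[5]='n', s[6]='p', s[7]='c', s[8]='a' (vowel), s[9]='b'
Vowels found: 2
Result: 2


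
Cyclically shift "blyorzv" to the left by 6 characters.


Input: 'blyorzv', shift = 6
Operation: split at index 6 and swap parts
Front part s[0:6] = 'blyorz'
Back part s[6:] = 'v'
Rotated = back + front = 'v' + 'blyorz'
Result: vblyorz


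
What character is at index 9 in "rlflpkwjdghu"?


Input string: 'rlflpkwjdghu'
Operation: get character at index 9
Index mapping: s[0]='r', s[1]='l', s[2]='f', s[3]='l', s[4]='p', s[5]='k', s[6]='w', s[7]='j', s[8]='d', s[9]='g'
Result: 'g'


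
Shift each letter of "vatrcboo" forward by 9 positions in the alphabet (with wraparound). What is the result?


Input: 'vatrcboo', shift = 9
Operation: for each letter, (position + 9) mod 26
Mapping: 'v'(21+9=30, 30 mod 26=4)->'e', 'a'(0+9=9)->'j', 't'(19+9=28, 28 mod 26=2)->'c', 'r'(17+9=26, 26 mod 26=0)->'a', 'c'(2+9=11)->'l', 'b'(1+9=10)->'k', 'o'(14+9=23)->'x', 'o'(14+9=23)->'x'
Result: ejcalkxx


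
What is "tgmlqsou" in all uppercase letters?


Input string: 'tgmlqsou'
Operation: convert each letter to uppercase
Mapping: 't'->'T', 'g'->'G', 'm'->'M', 'l'->'L', 'q'->'Q', 's'->'S', 'o'->'O', 'u'->'U'
Result: TGMLQSOU


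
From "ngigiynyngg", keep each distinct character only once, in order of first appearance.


Input: 'ngigiynyngg'
Operation: keep first occurrence of each character
Scan: s[0]='n' new -> keep; s[1]='g' new -> keep; s[2]='i' new -> keep; s[3]='g' seen -> skip; s[4]='i' seen -> skip; s[5]='y' new -> keep; s[6]='n' seen -> skip; s[7]='y' seen -> skip; s[8]='n' seen -> skip; s[9]='g' seen -> skip; s[10]='g' seen -> skip
Result: ngiy


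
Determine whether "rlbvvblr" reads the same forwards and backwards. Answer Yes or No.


Input string: 'rlbvvblr'
Reversed: 'rlbvvblr'
Compare pairs: s[0]='r' vs s[7]='r' (match), s[1]='l' vs s[6]='l' (match), s[2]='b' vs s[5]='b' (match), s[3]='v' vs s[4]='v' (match)
Palindrome: Yes


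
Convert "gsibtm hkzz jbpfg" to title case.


Input string: 'gsibtm hkzz jbpfg'
Operation: capitalize first letter of each word
Word transformations: 'gsibtm'->'Gsibtm', 'hkzz'->'Hkzz', 'jbpfg'->'Jbpfg'
Result: Gsibtm Hkzz Jbpfg


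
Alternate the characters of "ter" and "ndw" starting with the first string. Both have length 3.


String 1: 'ter'
String 2: 'ndw'
Operation: alternate characters
Pairs: 't'+'n', 'e'+'d', 'r'+'w'
Result: tnedrw


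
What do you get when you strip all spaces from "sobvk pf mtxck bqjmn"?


Input string: 'sobvk pf mtxck bqjmn'
Operation: remove all spaces
Words: 'sobvk', 'pf', 'mtxck', 'bqjmn'
Join without spaces: sobvkpfmtxckbqjmn


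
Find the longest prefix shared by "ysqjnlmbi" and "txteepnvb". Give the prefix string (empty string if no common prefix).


String 1: 'ysqjnlmbi'
String 2: 'txteepnvb'
Compare position by position:
pos 0: 'y' vs 't' differ -> stop
Longest common prefix: "" (length 0)


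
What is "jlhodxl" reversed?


Input string: 'jlhodxl'
Operation: reverse character order
Original order: 'j' -> 'l' -> 'h' -> 'o' -> 'd' -> 'x' -> 'l'
Reversed order: 'l' -> 'x' -> 'd' -> 'o' -> 'h' -> 'l' -> 'j'
Result: lxdohlj


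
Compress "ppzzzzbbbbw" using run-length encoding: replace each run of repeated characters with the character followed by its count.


Input: 'ppzzzzbbbbw'
Operation: identify consecutive runs
Runs: 'pp' -> p2, 'zzzz' -> z4, 'bbbb' -> b4, 'w' -> w1
Encoded: p2z4b4w1


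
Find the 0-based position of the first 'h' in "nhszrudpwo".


Input string: 'nhszrudpwo'
Target: 'h'
Scanning left to right: s[0]='n', s[1]='h'
First match at index: 1


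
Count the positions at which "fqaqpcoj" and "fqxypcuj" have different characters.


String 1: 'fqaqpcoj'
String 2: 'fqxypcuj'
Compare each position: pos 0: 'f'=='f', pos 1: 'q'=='q', pos 2: 'a'!='x', pos 3: 'q'!='y', pos 4: 'p'=='p', pos 5: 'c'=='c', pos 6: 'o'!='u', pos 7: 'j'=='j'
Differing positions: 3
Hamming distance: 3


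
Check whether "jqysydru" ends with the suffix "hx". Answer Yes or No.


Input string: 'jqysydru'
Suffix to check: 'hx'
Last 2 characters of input: 'ru'
Match: False
Result: No


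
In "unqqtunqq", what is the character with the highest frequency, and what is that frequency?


Input: 'unqqtunqq'
Operation: tally each character
Counts: 'n':2, 'q':4, 't':1, 'u':2
Maximum: 'q' appears 4 times


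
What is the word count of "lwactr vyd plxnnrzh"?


Input string: 'lwactr vyd plxnnrzh'
Operation: split by spaces
Words found: 'lwactr', 'vyd', 'plxnnrzh'
Word count: 3


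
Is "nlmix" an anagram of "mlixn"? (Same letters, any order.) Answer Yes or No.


String 1: 'mlixn' -> sorted: 'ilmnx'
String 2: 'nlmix' -> sorted: 'ilmnx'
Compare sorted forms: 'ilmnx' == 'ilmnx'
Anagram: Yes


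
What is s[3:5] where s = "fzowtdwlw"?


Input string: 'fzowtdwlw'
Operation: slice [3:5]
Extract characters: s[3]='w', s[4]='t'
Result: wt


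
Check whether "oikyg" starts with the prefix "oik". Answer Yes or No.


Input string: 'oikyg'
Prefix to check: 'oik'
First 3 characters of input: 'oik'
Match: True
Result: Yes


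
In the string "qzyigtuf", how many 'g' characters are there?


Input string: 'qzyigtuf'
Target character: 'g'
Scan each position: s[4]='g'
Matches found at indices: 4
Total: 1


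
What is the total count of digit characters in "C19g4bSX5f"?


Input string: 'C19g4bSX5f'
Operation: count digit characters (0-9)
Scan: 'C', '1'(digit), '9'(digit), 'g', '4'(digit), 'b', 'S', 'X', '5'(digit), 'f'
Digits found: 4
Result: 4


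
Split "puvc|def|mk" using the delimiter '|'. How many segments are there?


Input string: 'puvc|def|mk'
Delimiter: '|'
Split result: 'puvc', 'def', 'mk'
Number of parts: 3


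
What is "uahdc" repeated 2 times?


Input string: 'uahdc'
Operation: repeat 2 times
Concatenation: 'uahdc' + 'uahdc'
Result: uahdcuahdc


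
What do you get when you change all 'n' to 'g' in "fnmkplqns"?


Input string: 'fnmkplqns'
Operation: replace 'n' with 'g'
Positions of 'n': 1, 7
After replacement: fgmkplqgs


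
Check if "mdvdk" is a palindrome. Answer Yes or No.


Input string: 'mdvdk'
Reversed: 'kdvdm'
Compare pairs: s[0]='m' vs s[4]='k' (mismatch), s[1]='d' vs s[3]='d' (match)
Palindrome: No


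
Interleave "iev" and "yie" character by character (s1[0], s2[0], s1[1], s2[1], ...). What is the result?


String 1: 'iev'
String 2: 'yie'
Operation: alternate characters
Pairs: 'i'+'y', 'e'+'i', 'v'+'e'
Result: iyeive


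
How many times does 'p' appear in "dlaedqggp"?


Input string: 'dlaedqggp'
Target character: 'p'
Scan each position: s[8]='p'
Matches found at indices: 8
Total: 1


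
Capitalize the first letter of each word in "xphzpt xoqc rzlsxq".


Input string: 'xphzpt xoqc rzlsxq'
Operation: capitalize first letter of each word
Word transformations: 'xphzpt'->'Xphzpt', 'xoqc'->'Xoqc', 'rzlsxq'->'Rzlsxq'
Result: Xphzpt Xoqc Rzlsxq


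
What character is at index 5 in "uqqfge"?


Input string: 'uqqfge'
Operation: get character at index 5
Index mapping: s[0]='u', s[1]='q', s[2]='q', s[3]='f', s[4]='g', s[5]='e'
Result: 'e'


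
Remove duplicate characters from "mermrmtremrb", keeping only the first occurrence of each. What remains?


Input: 'mermrmtremrb'
Operation: keep first occurrence of each character
Scan: s[0]='m' new -> keep; s[1]='e' new -> keep; s[2]='r' new -> keep; s[3]='m' seen -> skip; s[4]='r' seen -> skip; s[5]='m' seen -> skip; s[6]='t' new -> keep; s[7]='r' seen -> skip; s[8]='e' seen -> skip; s[9]='m' seen -> skip; s[10]='r' seen -> skip; s[11]='b' new -> keep
Result: mertb


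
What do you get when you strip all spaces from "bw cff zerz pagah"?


Input string: 'bw cff zerz pagah'
Operation: remove all spaces
Words: 'bw', 'cff', 'zerz', 'pagah'
Join without spaces: bwcffzerzpagah


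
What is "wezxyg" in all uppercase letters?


Input string: 'wezxyg'
Operation: convert each letter to uppercase
Mapping: 'w'->'W', 'e'->'E', 'z'->'Z', 'x'->'X', 'y'->'Y', 'g'->'G'
Result: WEZXYG


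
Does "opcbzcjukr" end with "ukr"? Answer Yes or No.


Input string: 'opcbzcjukr'
Suffix to check: 'ukr'
Last 3 characters of input: 'ukr'
Match: True
Result: Yes


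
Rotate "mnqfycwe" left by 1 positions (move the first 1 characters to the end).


Input: 'mnqfycwe', shift = 1
Operation: split at index 1 and swap parts
Front part s[0:1] = 'm'
Back part s[1:] = 'nqfycwe'
Rotated = back + front = 'nqfycwe' + 'm'
Result: nqfycwem


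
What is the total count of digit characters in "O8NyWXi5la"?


Input string: 'O8NyWXi5la'
Operation: count digit characters (0-9)
Scan: 'O', '8'(digit), 'N', 'y', 'W', 'X', 'i', '5'(digit), 'l', 'a'
Digits found: 2
Result: 2


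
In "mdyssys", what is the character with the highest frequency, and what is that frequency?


Input: 'mdyssys'
Operation: tally each character
Counts: 'd':1, 'm':1, 's':3, 'y':2
Maximum: 's' appears 3 times


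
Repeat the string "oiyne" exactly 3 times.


Input string: 'oiyne'
Operation: repeat 3 times
Concatenation: 'oiyne' + 'oiyne' + 'oiyne'
Result: oiyneoiyneoiyne


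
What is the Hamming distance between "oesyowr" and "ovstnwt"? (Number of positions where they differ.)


String 1: 'oesyowr'
String 2: 'ovstnwt'
Compare each position: pos 0: 'o'=='o', pos 1: 'e'!='v', pos 2: 's'=='s', pos 3: 'y'!='t', pos 4: 'o'!='n', pos 5: 'w'=='w', pos 6: 'r'!='t'
Differing positions: 4
Hamming distance: 4


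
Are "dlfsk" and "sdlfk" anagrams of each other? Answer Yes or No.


String 1: 'dlfsk' -> sorted: 'dfkls'
String 2: 'sdlfk' -> sorted: 'dfkls'
Compare sorted forms: 'dfkls' == 'dfkls'
Anagram: Yes


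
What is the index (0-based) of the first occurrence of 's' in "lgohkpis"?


Input string: 'lgohkpis'
Target: 's'
Scanning left to right: s[0]='l', s[1]='g', s[2]='o', s[3]='h', s[4]='k', s[5]='p', s[6]='i', s[7]='s'
First match at index: 7


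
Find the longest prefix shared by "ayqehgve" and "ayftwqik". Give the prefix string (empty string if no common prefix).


String 1: 'ayqehgve'
String 2: 'ayftwqik'
Compare position by position:
pos 0: 'a' vs 'a' match
pos 1: 'y' vs 'y' match
pos 2: 'q' vs 'f' differ -> stop
Longest common prefix: "ay" (length 2)


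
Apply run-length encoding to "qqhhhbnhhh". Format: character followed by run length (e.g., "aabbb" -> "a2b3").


Input: 'qqhhhbnhhh'
Operation: identify consecutive runs
Runs: 'qq' -> q2, 'hhh' -> h3, 'b' -> b1, 'n' -> n1, 'hhh' -> h3
Encoded: q2h3b1n1h3


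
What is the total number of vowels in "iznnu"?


Input string: 'iznnu'
Operation: count vowels (a, e, i, o, u)
Scan: s[0]='i' (vowel), s[1]='z', s[2]='n', s[3]='n', s[4]='u' (vowel)
Vowels found: 2
Result: 2


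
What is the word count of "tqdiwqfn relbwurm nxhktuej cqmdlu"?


Input string: 'tqdiwqfn relbwurm nxhktuej cqmdlu'
Operation: split by spaces
Words found: 'tqdiwqfn', 'relbwurm', 'nxhktuej', 'cqmdlu'
Word count: 4


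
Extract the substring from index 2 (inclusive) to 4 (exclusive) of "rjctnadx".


Input string: 'rjctnadx'
Operation: slice [2:4]
Extract characters: s[2]='c', s[3]='t'
Result: ct


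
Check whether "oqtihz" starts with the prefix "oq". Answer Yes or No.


Input string: 'oqtihz'
Prefix to check: 'oq'
First 2 characters of input: 'oq'
Match: True
Result: Yes


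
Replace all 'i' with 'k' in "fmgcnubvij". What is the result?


Input string: 'fmgcnubvij'
Operation: replace 'i' with 'k'
Positions of 'i': 8
After replacement: fmgcnubvkj


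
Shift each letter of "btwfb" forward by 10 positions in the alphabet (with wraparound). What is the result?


Input: 'btwfb', shift = 10
Operation: for each letter, (position + 10) mod 26
Mapping: 'b'(1+10=11)->'l', 't'(19+10=29, 29 mod 26=3)->'d', 'w'(22+10=32, 32 mod 26=6)->'g', 'f'(5+10=15)->'p', 'b'(1+10=11)->'l'
Result: ldgpl


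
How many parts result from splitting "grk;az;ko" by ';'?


Input string: 'grk;az;ko'
Delimiter: ';'
Split result: 'grk', 'az', 'ko'
Number of parts: 3


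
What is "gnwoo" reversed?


Input string: 'gnwoo'
Operation: reverse character order
Original order: 'g' -> 'n' -> 'w' -> 'o' -> 'o'
Reversed order: 'o' -> 'o' -> 'w' -> 'n' -> 'g'
Result: oowng


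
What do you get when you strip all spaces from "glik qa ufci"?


Input string: 'glik qa ufci'
Operation: remove all spaces
Words: 'glik', 'qa', 'ufci'
Join without spaces: glikqaufci


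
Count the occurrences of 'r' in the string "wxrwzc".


Input string: 'wxrwzc'
Target character: 'r'
Scan each position: s[2]='r'
Matches found at indices: 2
Total: 1


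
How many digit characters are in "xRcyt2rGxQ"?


Input string: 'xRcyt2rGxQ'
Operation: count digit characters (0-9)
Scan: 'x', 'R', 'c', 'y', 't', '2'(digit), 'r', 'G', 'x', 'Q'
Digits found: 1
Result: 1


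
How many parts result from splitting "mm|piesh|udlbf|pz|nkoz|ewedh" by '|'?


Input string: 'mm|piesh|udlbf|pz|nkoz|ewedh'
Delimiter: '|'
Split result: 'mm', 'piesh', 'udlbf', 'pz', 'nkoz', 'ewedh'
Number of parts: 6


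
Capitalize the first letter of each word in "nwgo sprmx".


Input string: 'nwgo sprmx'
Operation: capitalize first letter of each word
Word transformations: 'nwgo'->'Nwgo', 'sprmx'->'Sprmx'
Result: Nwgo Sprmx


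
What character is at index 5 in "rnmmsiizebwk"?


Input string: 'rnmmsiizebwk'
Operation: get character at index 5
Index mapping: s[0]='r', s[1]='n', s[2]='m', s[3]='m', s[4]='s', s[5]='i'
Result: 'i'


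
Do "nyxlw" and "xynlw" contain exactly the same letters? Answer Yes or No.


String 1: 'nyxlw' -> sorted: 'lnwxy'
String 2: 'xynlw' -> sorted: 'lnwxy'
Compare sorted forms: 'lnwxy' == 'lnwxy'
Anagram: Yes


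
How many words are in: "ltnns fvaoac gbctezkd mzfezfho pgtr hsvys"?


Input string: 'ltnns fvaoac gbctezkd mzfezfho pgtr hsvys'
Operation: split by spaces
Words found: 'ltnns', 'fvaoac', 'gbctezkd', 'mzfezfho', 'pgtr', 'hsvys'
Word count: 6


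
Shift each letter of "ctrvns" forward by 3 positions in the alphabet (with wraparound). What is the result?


Input: 'ctrvns', shift = 3
Operation: for each letter, (position + 3) mod 26
Mapping: 'c'(2+3=5)->'f', 't'(19+3=22)->'w', 'r'(17+3=20)->'u', 'v'(21+3=24)->'y', 'n'(13+3=16)->'q', 's'(18+3=21)->'v'
Result: fwuyqv


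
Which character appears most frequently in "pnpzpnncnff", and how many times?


Input: 'pnpzpnncnff'
Operation: tally each character
Counts: 'c':1, 'f':2, 'n':4, 'p':3, 'z':1
Maximum: 'n' appears 4 times


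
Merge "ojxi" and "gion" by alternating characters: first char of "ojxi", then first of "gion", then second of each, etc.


String 1: 'ojxi'
String 2: 'gion'
Operation: alternate characters
Pairs: 'o'+'g', 'j'+'i', 'x'+'o', 'i'+'n'
Result: ogjixoin


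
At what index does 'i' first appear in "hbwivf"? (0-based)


Input string: 'hbwivf'
Target: 'i'
Scanning left to right: s[0]='h', s[1]='b', s[2]='w', s[3]='i'
First match at index: 3


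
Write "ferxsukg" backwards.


Input string: 'ferxsukg'
Operation: reverse character order
Original order: 'f' -> 'e' -> 'r' -> 'x' -> 's' -> 'u' -> 'k' -> 'g'
Reversed order: 'g' -> 'k' -> 'u' -> 's' -> 'x' -> 'r' -> 'e' -> 'f'
Result: gkusxref


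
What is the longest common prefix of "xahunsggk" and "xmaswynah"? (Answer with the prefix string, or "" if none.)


String 1: 'xahunsggk'
String 2: 'xmaswynah'
Compare position by position:
pos 0: 'x' vs 'x' match
pos 1: 'a' vs 'm' differ -> stop
Longest common prefix: "x" (length 1)


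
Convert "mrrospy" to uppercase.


Input string: 'mrrospy'
Operation: convert each letter to uppercase
Mapping: 'm'->'M', 'r'->'R', 'r'->'R', 'o'->'O', 's'->'S', 'p'->'P', 'y'->'Y'
Result: MRROSPY


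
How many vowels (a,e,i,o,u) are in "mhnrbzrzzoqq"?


Input string: 'mhnrbzrzzoqq'
Operation: count vowels (a, e, i, o, u)
Scan: s[0]='m', s[1]='h', s[2]='n', s[3]='r', s[4]='b', s[5]='z', s[6]='r', s[7]='z', s[8]='z', s[9]='o' (vowel), s[10]='q', s[11]='q'
Vowels found: 1
Result: 1


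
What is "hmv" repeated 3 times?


Input string: 'hmv'
Operation: repeat 3 times
Concatenation: 'hmv' + 'hmv' + 'hmv'
Result: hmvhmvhmv


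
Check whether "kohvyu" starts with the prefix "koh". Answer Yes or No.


Input string: 'kohvyu'
Prefix to check: 'koh'
First 3 characters of input: 'koh'
Match: True
Result: Yes


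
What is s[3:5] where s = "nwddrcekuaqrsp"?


Input string: 'nwddrcekuaqrsp'
Operation: slice [3:5]
Extract characters: s[3]='d', s[4]='r'
Result: dr


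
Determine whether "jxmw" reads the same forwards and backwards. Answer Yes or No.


Input string: 'jxmw'
Reversed: 'wmxj'
Compare pairs: s[0]='j' vs s[3]='w' (mismatch), s[1]='x' vs s[2]='m' (mismatch)
Palindrome: No


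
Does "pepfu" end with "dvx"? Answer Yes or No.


Input string: 'pepfu'
Suffix to check: 'dvx'
Last 3 characters of input: 'pfu'
Match: False
Result: No


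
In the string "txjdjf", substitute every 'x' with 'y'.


Input string: 'txjdjf'
Operation: replace 'x' with 'y'
Positions of 'x': 1
After replacement: tyjdjf


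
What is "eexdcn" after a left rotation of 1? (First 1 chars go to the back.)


Input: 'eexdcn', shift = 1
Operation: split at index 1 and swap parts
Front part s[0:1] = 'e'
Back part s[1:] = 'exdcn'
Rotated = back + front = 'exdcn' + 'e'
Result: exdcne


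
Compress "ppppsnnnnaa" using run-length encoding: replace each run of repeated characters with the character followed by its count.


Input: 'ppppsnnnnaa'
Operation: identify consecutive runs
Runs: 'pppp' -> p4, 's' -> s1, 'nnnn' -> n4, 'aa' -> a2
Encoded: p4s1n4a2
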